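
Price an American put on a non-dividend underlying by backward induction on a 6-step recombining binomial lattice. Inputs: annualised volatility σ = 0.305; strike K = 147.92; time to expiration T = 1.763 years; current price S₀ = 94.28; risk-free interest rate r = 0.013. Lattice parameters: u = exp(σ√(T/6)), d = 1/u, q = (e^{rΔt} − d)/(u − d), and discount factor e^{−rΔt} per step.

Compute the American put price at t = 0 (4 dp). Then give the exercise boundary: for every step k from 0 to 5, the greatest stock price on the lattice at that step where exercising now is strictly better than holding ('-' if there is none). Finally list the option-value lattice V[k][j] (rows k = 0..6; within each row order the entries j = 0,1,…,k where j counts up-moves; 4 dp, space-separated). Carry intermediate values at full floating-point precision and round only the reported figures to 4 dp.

Δt=0.29383  u=1.17978  d=0.84761  q=0.47028  discount=0.99619
step 6 (expiry): payoffs max(K−S,0) = 112.9569 99.2554 80.1845 53.6400 16.6931 0.0000 0.0000
step 5: (k=5,j=0): S=41.2488, (K−S)⁺=106.6712, hold=106.1073 ⇒ V=106.6712 exercise | (k=5,j=1): S=57.4136, (K−S)⁺=90.5064, hold=89.9425 ⇒ V=90.5064 exercise | (k=5,j=2): S=79.9131, (K−S)⁺=68.0069, hold=67.4430 ⇒ V=68.0069 exercise | (k=5,j=3): S=111.2298, (K−S)⁺=36.6902, hold=36.1262 ⇒ V=36.6902 exercise | (k=5,j=4): S=154.8191, (K−S)⁺=0.0000, hold=8.8089 ⇒ V=8.8089 continue | (k=5,j=5): S=215.4905, (K−S)⁺=0.0000, hold=0.0000 ⇒ V=0.0000 continue  boundary S*=111.2298
step 4: (k=4,j=0): S=48.6646, (K−S)⁺=99.2554, hold=98.6915 ⇒ V=99.2554 exercise | (k=4,j=1): S=67.7355, (K−S)⁺=80.1845, hold=79.6206 ⇒ V=80.1845 exercise | (k=4,j=2): S=94.2800, (K−S)⁺=53.6400, hold=53.0760 ⇒ V=53.6400 exercise | (k=4,j=3): S=131.2269, (K−S)⁺=16.6931, hold=23.4882 ⇒ V=23.4882 continue | (k=4,j=4): S=182.6528, (K−S)⁺=0.0000, hold=4.6484 ⇒ V=4.6484 continue  boundary S*=94.2800
step 3: (k=3,j=0): S=57.4136, (K−S)⁺=90.5064, hold=89.9425 ⇒ V=90.5064 exercise | (k=3,j=1): S=79.9131, (K−S)⁺=68.0069, hold=67.4430 ⇒ V=68.0069 exercise | (k=3,j=2): S=111.2298, (K−S)⁺=36.6902, hold=39.3097 ⇒ V=39.3097 continue | (k=3,j=3): S=154.8191, (K−S)⁺=0.0000, hold=14.5724 ⇒ V=14.5724 continue  boundary S*=79.9131
step 2: (k=2,j=0): S=67.7355, (K−S)⁺=80.1845, hold=79.6206 ⇒ V=80.1845 exercise | (k=2,j=1): S=94.2800, (K−S)⁺=53.6400, hold=54.3033 ⇒ V=54.3033 continue | (k=2,j=2): S=131.2269, (K−S)⁺=16.6931, hold=27.5706 ⇒ V=27.5706 continue  boundary S*=67.7355
step 1: (k=1,j=0): S=79.9131, (K−S)⁺=68.0069, hold=67.7537 ⇒ V=68.0069 exercise | (k=1,j=1): S=111.2298, (K−S)⁺=36.6902, hold=41.5722 ⇒ V=41.5722 continue  boundary S*=79.9131
step 0: (k=0,j=0): S=94.2800, (K−S)⁺=53.6400, hold=55.3633 ⇒ V=55.3633 continue  boundary S*=-

price = 55.3633
boundary = - 79.9131 67.7355 79.9131 94.2800 111.2298
tree:
55.3633
68.0069 41.5722
80.1845 54.3033 27.5706
90.5064 68.0069 39.3097 14.5724
99.2554 80.1845 53.6400 23.4882 4.6484
106.6712 90.5064 68.0069 36.6902 8.8089 0.0000
112.9569 99.2554 80.1845 53.6400 16.6931 0.0000 0.0000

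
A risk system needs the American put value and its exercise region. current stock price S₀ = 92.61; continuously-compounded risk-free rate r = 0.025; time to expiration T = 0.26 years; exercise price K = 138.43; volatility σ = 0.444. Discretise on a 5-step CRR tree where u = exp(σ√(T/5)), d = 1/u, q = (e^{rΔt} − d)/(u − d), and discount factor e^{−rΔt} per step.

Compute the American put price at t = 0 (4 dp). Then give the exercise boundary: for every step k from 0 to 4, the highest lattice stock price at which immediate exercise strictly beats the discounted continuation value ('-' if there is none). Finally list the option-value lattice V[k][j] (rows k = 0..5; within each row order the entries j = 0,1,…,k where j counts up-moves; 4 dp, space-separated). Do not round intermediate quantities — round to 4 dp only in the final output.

price = 45.8723
boundary = - 83.6925 92.6100 102.4776 113.3967
tree:
45.8723
54.7375 36.4356
62.7963 45.8200 26.4133
70.0791 54.7375 35.9524 16.1970
76.6607 62.7963 45.8200 25.0333 6.7112
82.6085 70.0791 54.7375 35.9524 12.9508 0.0000

params: Δt=0.05200 u=1.10655 d=0.90371 q=0.48112 e^(-rΔt)=0.99870
t_5 payoffs: 82.6085 70.0791 54.7375 35.9524 12.9508 0.0000
t_4: node(4,0) S=61.7693 payoff=76.6607 vs cont=76.4808 → 76.6607 [stop]  node(4,1) S=75.6337 payoff=62.7963 vs cont=62.6165 → 62.7963 [stop]  node(4,2) S=92.6100 payoff=45.8200 vs cont=45.6402 → 45.8200 [stop]  node(4,3) S=113.3967 payoff=25.0333 vs cont=24.8535 → 25.0333 [stop]  node(4,4) S=138.8491 payoff=0.0000 vs cont=6.7112 → 6.7112 [wait]  ⇒ S*(4)=113.3967
t_3: node(3,0) S=68.3509 payoff=70.0791 vs cont=69.8993 → 70.0791 [stop]  node(3,1) S=83.6925 payoff=54.7375 vs cont=54.5576 → 54.7375 [stop]  node(3,2) S=102.4776 payoff=35.9524 vs cont=35.7725 → 35.9524 [stop]  node(3,3) S=125.4792 payoff=12.9508 vs cont=16.1970 → 16.1970 [wait]  ⇒ S*(3)=102.4776
t_2: node(2,0) S=75.6337 payoff=62.7963 vs cont=62.6165 → 62.7963 [stop]  node(2,1) S=92.6100 payoff=45.8200 vs cont=45.6402 → 45.8200 [stop]  node(2,2) S=113.3967 payoff=25.0333 vs cont=26.4133 → 26.4133 [wait]  ⇒ S*(2)=92.6100
t_1: node(1,0) S=83.6925 payoff=54.7375 vs cont=54.5576 → 54.7375 [stop]  node(1,1) S=102.4776 payoff=35.9524 vs cont=36.4356 → 36.4356 [wait]  ⇒ S*(1)=83.6925
t_0: node(0,0) S=92.6100 payoff=45.8200 vs cont=45.8723 → 45.8723 [wait]  ⇒ S*(0)=-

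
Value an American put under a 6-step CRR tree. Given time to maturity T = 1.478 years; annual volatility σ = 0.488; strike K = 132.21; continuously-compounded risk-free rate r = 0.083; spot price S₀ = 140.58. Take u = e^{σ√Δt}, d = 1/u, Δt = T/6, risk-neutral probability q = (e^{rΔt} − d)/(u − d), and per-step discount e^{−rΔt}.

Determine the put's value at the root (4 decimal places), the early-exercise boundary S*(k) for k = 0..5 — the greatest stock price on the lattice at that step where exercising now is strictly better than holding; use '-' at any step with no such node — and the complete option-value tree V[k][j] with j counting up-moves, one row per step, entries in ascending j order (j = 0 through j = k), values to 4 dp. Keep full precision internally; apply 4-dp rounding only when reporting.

Δt=0.24633, u=1.27405, d=0.78490, q=0.48197, disc=e^(-rΔt)=0.97976
k=6 terminal: V=max(K-S,0) → 99.3403 78.8554 45.6040 0.0000 0.0000 0.0000 0.0000
k=5: j=0 S=41.8778 intr=90.3322 cont=87.6565 V=90.3322[EX]; j=1 S=67.9767 intr=64.2333 cont=61.5577 V=64.2333[EX]; j=2 S=110.3407 intr=21.8693 cont=23.1461 V=23.1461[hold]; j=3 S=179.1065 intr=0.0000 cont=0.0000 V=0.0000[hold]; j=4 S=290.7282 intr=0.0000 cont=0.0000 V=0.0000[hold]; j=5 S=471.9141 intr=0.0000 cont=0.0000 V=0.0000[hold]  S*(5)=67.9767
k=4: j=0 S=53.3546 intr=78.8554 cont=76.1797 V=78.8554[EX]; j=1 S=86.6060 intr=45.6040 cont=43.5313 V=45.6040[EX]; j=2 S=140.5800 intr=0.0000 cont=11.7477 V=11.7477[hold]; j=3 S=228.1914 intr=0.0000 cont=0.0000 V=0.0000[hold]; j=4 S=370.4035 intr=0.0000 cont=0.0000 V=0.0000[hold]  S*(4)=86.6060
k=3: j=0 S=67.9767 intr=64.2333 cont=61.5577 V=64.2333[EX]; j=1 S=110.3407 intr=21.8693 cont=28.6936 V=28.6936[hold]; j=2 S=179.1065 intr=0.0000 cont=5.9625 V=5.9625[hold]; j=3 S=290.7282 intr=0.0000 cont=0.0000 V=0.0000[hold]  S*(3)=67.9767
k=2: j=0 S=86.6060 intr=45.6040 cont=46.1509 V=46.1509[hold]; j=1 S=140.5800 intr=0.0000 cont=17.3789 V=17.3789[hold]; j=2 S=228.1914 intr=0.0000 cont=3.0262 V=3.0262[hold]  S*(2)=-
k=1: j=0 S=110.3407 intr=21.8693 cont=31.6302 V=31.6302[hold]; j=1 S=179.1065 intr=0.0000 cont=10.2496 V=10.2496[hold]  S*(1)=-
k=0: j=0 S=140.5800 intr=0.0000 cont=20.8938 V=20.8938[hold]  S*(0)=-

price = 20.8938
boundary = - - - 67.9767 86.6060 67.9767
tree:
20.8938
31.6302 10.2496
46.1509 17.3789 3.0262
64.2333 28.6936 5.9625 0.0000
78.8554 45.6040 11.7477 0.0000 0.0000
90.3322 64.2333 23.1461 0.0000 0.0000 0.0000
99.3403 78.8554 45.6040 0.0000 0.0000 0.0000 0.0000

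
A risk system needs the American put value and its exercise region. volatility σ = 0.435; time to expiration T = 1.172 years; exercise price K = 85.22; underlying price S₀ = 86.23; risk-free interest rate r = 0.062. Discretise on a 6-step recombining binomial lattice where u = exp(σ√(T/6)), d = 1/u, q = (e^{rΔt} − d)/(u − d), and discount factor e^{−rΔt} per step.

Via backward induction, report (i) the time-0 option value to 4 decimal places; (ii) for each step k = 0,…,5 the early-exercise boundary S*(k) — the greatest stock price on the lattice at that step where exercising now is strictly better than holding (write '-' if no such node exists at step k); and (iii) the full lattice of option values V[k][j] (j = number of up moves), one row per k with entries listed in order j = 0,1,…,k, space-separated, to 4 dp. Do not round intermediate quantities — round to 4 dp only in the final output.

price = 12.4922
boundary = - - - 48.4365 58.7040 71.1481
tree:
12.4922
18.6787 6.2003
26.8693 10.4025 1.8689
36.7835 16.9587 3.6631 0.0000
45.2552 26.5160 7.1796 0.0000 0.0000
52.2452 36.7835 14.0719 0.0000 0.0000 0.0000
58.0126 45.2552 26.5160 0.0000 0.0000 0.0000 0.0000

Δt=0.19533, u=1.21198, d=0.82510, q=0.48358, disc=e^(-rΔt)=0.98796
k=6 terminal: V=max(K-S,0) → 58.0126 45.2552 26.5160 0.0000 0.0000 0.0000 0.0000
k=5: j=0 S=32.9748 intr=52.2452 cont=51.2194 V=52.2452[EX]; j=1 S=48.4365 intr=36.7835 cont=35.7577 V=36.7835[EX]; j=2 S=71.1481 intr=14.0719 cont=13.5286 V=14.0719[EX]; j=3 S=104.5090 intr=0.0000 cont=0.0000 V=0.0000[hold]; j=4 S=153.5126 intr=0.0000 cont=0.0000 V=0.0000[hold]; j=5 S=225.4938 intr=0.0000 cont=0.0000 V=0.0000[hold]  S*(5)=71.1481
k=4: j=0 S=39.9648 intr=45.2552 cont=44.2294 V=45.2552[EX]; j=1 S=58.7040 intr=26.5160 cont=25.4901 V=26.5160[EX]; j=2 S=86.2300 intr=0.0000 cont=7.1796 V=7.1796[hold]; j=3 S=126.6627 intr=0.0000 cont=0.0000 V=0.0000[hold]; j=4 S=186.0542 intr=0.0000 cont=0.0000 V=0.0000[hold]  S*(4)=58.7040
k=3: j=0 S=48.4365 intr=36.7835 cont=35.7577 V=36.7835[EX]; j=1 S=71.1481 intr=14.0719 cont=16.9587 V=16.9587[hold]; j=2 S=104.5090 intr=0.0000 cont=3.6631 V=3.6631[hold]; j=3 S=153.5126 intr=0.0000 cont=0.0000 V=0.0000[hold]  S*(3)=48.4365
k=2: j=0 S=58.7040 intr=26.5160 cont=26.8693 V=26.8693[hold]; j=1 S=86.2300 intr=0.0000 cont=10.4025 V=10.4025[hold]; j=2 S=126.6627 intr=0.0000 cont=1.8689 V=1.8689[hold]  S*(2)=-
k=1: j=0 S=71.1481 intr=14.0719 cont=18.6787 V=18.6787[hold]; j=1 S=104.5090 intr=0.0000 cont=6.2003 V=6.2003[hold]  S*(1)=-
k=0: j=0 S=86.2300 intr=0.0000 cont=12.4922 V=12.4922[hold]  S*(0)=-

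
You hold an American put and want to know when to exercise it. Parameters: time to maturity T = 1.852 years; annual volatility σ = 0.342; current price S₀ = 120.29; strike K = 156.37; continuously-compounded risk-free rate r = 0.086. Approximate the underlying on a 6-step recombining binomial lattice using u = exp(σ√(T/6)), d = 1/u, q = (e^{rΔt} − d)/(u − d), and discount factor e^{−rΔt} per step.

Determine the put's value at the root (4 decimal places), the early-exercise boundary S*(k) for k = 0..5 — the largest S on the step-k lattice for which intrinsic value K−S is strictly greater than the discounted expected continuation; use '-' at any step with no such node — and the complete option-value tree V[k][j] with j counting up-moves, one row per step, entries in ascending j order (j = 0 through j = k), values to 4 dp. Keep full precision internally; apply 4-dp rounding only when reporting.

price = 38.1518
boundary = - 99.4742 82.2604 99.4742 120.2900 99.4742
tree:
38.1518
56.8958 23.0191
74.1096 36.9829 11.4679
88.3445 56.8958 20.7239 3.6159
100.1161 74.1096 36.0800 7.7846 0.0000
109.8507 88.3445 56.8958 16.7591 0.0000 0.0000
117.9007 100.1161 74.1096 36.0800 0.0000 0.0000 0.0000

Δt=0.30867  u=1.20926  d=0.82695  q=0.52301  discount=0.97380
step 6 (expiry): payoffs max(K−S,0) = 117.9007 100.1161 74.1096 36.0800 0.0000 0.0000 0.0000
step 5: (k=5,j=0): S=46.5193, (K−S)⁺=109.8507, hold=105.7544 ⇒ V=109.8507 exercise | (k=5,j=1): S=68.0255, (K−S)⁺=88.3445, hold=84.2482 ⇒ V=88.3445 exercise | (k=5,j=2): S=99.4742, (K−S)⁺=56.8958, hold=52.7996 ⇒ V=56.8958 exercise | (k=5,j=3): S=145.4617, (K−S)⁺=10.9083, hold=16.7591 ⇒ V=16.7591 continue | (k=5,j=4): S=212.7097, (K−S)⁺=0.0000, hold=0.0000 ⇒ V=0.0000 continue | (k=5,j=5): S=311.0468, (K−S)⁺=0.0000, hold=0.0000 ⇒ V=0.0000 continue  boundary S*=99.4742
step 4: (k=4,j=0): S=56.2539, (K−S)⁺=100.1161, hold=96.0198 ⇒ V=100.1161 exercise | (k=4,j=1): S=82.2604, (K−S)⁺=74.1096, hold=70.0133 ⇒ V=74.1096 exercise | (k=4,j=2): S=120.2900, (K−S)⁺=36.0800, hold=34.9636 ⇒ V=36.0800 exercise | (k=4,j=3): S=175.9009, (K−S)⁺=0.0000, hold=7.7846 ⇒ V=7.7846 continue | (k=4,j=4): S=257.2211, (K−S)⁺=0.0000, hold=0.0000 ⇒ V=0.0000 continue  boundary S*=120.2900
step 3: (k=3,j=0): S=68.0255, (K−S)⁺=88.3445, hold=84.2482 ⇒ V=88.3445 exercise | (k=3,j=1): S=99.4742, (K−S)⁺=56.8958, hold=52.7996 ⇒ V=56.8958 exercise | (k=3,j=2): S=145.4617, (K−S)⁺=10.9083, hold=20.7239 ⇒ V=20.7239 continue | (k=3,j=3): S=212.7097, (K−S)⁺=0.0000, hold=3.6159 ⇒ V=3.6159 continue  boundary S*=99.4742
step 2: (k=2,j=0): S=82.2604, (K−S)⁺=74.1096, hold=70.0133 ⇒ V=74.1096 exercise | (k=2,j=1): S=120.2900, (K−S)⁺=36.0800, hold=36.9829 ⇒ V=36.9829 continue | (k=2,j=2): S=175.9009, (K−S)⁺=0.0000, hold=11.4679 ⇒ V=11.4679 continue  boundary S*=82.2604
step 1: (k=1,j=0): S=99.4742, (K−S)⁺=56.8958, hold=53.2594 ⇒ V=56.8958 exercise | (k=1,j=1): S=145.4617, (K−S)⁺=10.9083, hold=23.0191 ⇒ V=23.0191 continue  boundary S*=99.4742
step 0: (k=0,j=0): S=120.2900, (K−S)⁺=36.0800, hold=38.1518 ⇒ V=38.1518 continue  boundary S*=-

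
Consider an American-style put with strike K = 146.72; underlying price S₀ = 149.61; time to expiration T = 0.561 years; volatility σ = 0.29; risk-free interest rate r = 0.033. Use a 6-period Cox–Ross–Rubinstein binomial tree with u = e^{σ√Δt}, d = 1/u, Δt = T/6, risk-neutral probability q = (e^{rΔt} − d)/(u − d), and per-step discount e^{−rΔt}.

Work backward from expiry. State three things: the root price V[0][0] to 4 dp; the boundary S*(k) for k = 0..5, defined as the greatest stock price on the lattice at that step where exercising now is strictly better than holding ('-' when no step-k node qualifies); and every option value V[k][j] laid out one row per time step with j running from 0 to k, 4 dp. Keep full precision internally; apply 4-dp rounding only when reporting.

Δt=0.09350, u=1.09273, d=0.91514, q=0.49525, disc=e^(-rΔt)=0.99692
k=6 terminal: V=max(K-S,0) → 58.8394 41.7862 21.4238 0.0000 0.0000 0.0000 0.0000
k=5: j=0 S=96.0294 intr=50.6906 cont=50.2386 V=50.6906[EX]; j=1 S=114.6639 intr=32.0561 cont=31.6041 V=32.0561[EX]; j=2 S=136.9145 intr=9.8055 cont=10.7804 V=10.7804[hold]; j=3 S=163.4827 intr=0.0000 cont=0.0000 V=0.0000[hold]; j=4 S=195.2066 intr=0.0000 cont=0.0000 V=0.0000[hold]; j=5 S=233.0865 intr=0.0000 cont=0.0000 V=0.0000[hold]  S*(5)=114.6639
k=4: j=0 S=104.9338 intr=41.7862 cont=41.3342 V=41.7862[EX]; j=1 S=125.2962 intr=21.4238 cont=21.4531 V=21.4531[hold]; j=2 S=149.6100 intr=0.0000 cont=5.4247 V=5.4247[hold]; j=3 S=178.6419 intr=0.0000 cont=0.0000 V=0.0000[hold]; j=4 S=213.3073 intr=0.0000 cont=0.0000 V=0.0000[hold]  S*(4)=104.9338
k=3: j=0 S=114.6639 intr=32.0561 cont=31.6185 V=32.0561[EX]; j=1 S=136.9145 intr=9.8055 cont=13.4734 V=13.4734[hold]; j=2 S=163.4827 intr=0.0000 cont=2.7297 V=2.7297[hold]; j=3 S=195.2066 intr=0.0000 cont=0.0000 V=0.0000[hold]  S*(3)=114.6639
k=2: j=0 S=125.2962 intr=21.4238 cont=22.7827 V=22.7827[hold]; j=1 S=149.6100 intr=0.0000 cont=8.1275 V=8.1275[hold]; j=2 S=178.6419 intr=0.0000 cont=1.3736 V=1.3736[hold]  S*(2)=-
k=1: j=0 S=136.9145 intr=9.8055 cont=15.4769 V=15.4769[hold]; j=1 S=163.4827 intr=0.0000 cont=4.7679 V=4.7679[hold]  S*(1)=-
k=0: j=0 S=149.6100 intr=0.0000 cont=10.1419 V=10.1419[hold]  S*(0)=-

price = 10.1419
boundary = - - - 114.6639 104.9338 114.6639
tree:
10.1419
15.4769 4.7679
22.7827 8.1275 1.3736
32.0561 13.4734 2.7297 0.0000
41.7862 21.4531 5.4247 0.0000 0.0000
50.6906 32.0561 10.7804 0.0000 0.0000 0.0000
58.8394 41.7862 21.4238 0.0000 0.0000 0.0000 0.0000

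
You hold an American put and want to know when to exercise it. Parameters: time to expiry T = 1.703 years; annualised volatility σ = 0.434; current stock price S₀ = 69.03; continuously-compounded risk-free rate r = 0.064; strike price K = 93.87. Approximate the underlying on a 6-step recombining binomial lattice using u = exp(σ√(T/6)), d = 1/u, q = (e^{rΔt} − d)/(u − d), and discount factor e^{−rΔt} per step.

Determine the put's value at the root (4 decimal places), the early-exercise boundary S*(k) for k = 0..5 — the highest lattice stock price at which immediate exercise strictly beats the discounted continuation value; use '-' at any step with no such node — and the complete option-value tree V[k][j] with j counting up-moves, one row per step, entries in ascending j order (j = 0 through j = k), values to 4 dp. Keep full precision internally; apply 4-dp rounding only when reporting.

Δt=0.28383  u=1.26013  d=0.79357  q=0.48174  discount=0.98200
step 6 (expiry): payoffs max(K−S,0) = 76.6300 66.4939 50.3985 24.8400 0.0000 0.0000 0.0000
step 5: (k=5,j=0): S=21.7247, (K−S)⁺=72.1453, hold=70.4555 ⇒ V=72.1453 exercise | (k=5,j=1): S=34.4975, (K−S)⁺=59.3725, hold=57.6827 ⇒ V=59.3725 exercise | (k=5,j=2): S=54.7799, (K−S)⁺=39.0901, hold=37.4003 ⇒ V=39.0901 exercise | (k=5,j=3): S=86.9870, (K−S)⁺=6.8830, hold=12.6418 ⇒ V=12.6418 continue | (k=5,j=4): S=138.1299, (K−S)⁺=0.0000, hold=0.0000 ⇒ V=0.0000 continue | (k=5,j=5): S=219.3417, (K−S)⁺=0.0000, hold=0.0000 ⇒ V=0.0000 continue  boundary S*=54.7799
step 4: (k=4,j=0): S=27.3761, (K−S)⁺=66.4939, hold=64.8041 ⇒ V=66.4939 exercise | (k=4,j=1): S=43.4715, (K−S)⁺=50.3985, hold=48.7087 ⇒ V=50.3985 exercise | (k=4,j=2): S=69.0300, (K−S)⁺=24.8400, hold=25.8745 ⇒ V=25.8745 continue | (k=4,j=3): S=109.6153, (K−S)⁺=0.0000, hold=6.4338 ⇒ V=6.4338 continue | (k=4,j=4): S=174.0622, (K−S)⁺=0.0000, hold=0.0000 ⇒ V=0.0000 continue  boundary S*=43.4715
step 3: (k=3,j=0): S=34.4975, (K−S)⁺=59.3725, hold=57.6827 ⇒ V=59.3725 exercise | (k=3,j=1): S=54.7799, (K−S)⁺=39.0901, hold=37.8897 ⇒ V=39.0901 exercise | (k=3,j=2): S=86.9870, (K−S)⁺=6.8830, hold=16.2119 ⇒ V=16.2119 continue | (k=3,j=3): S=138.1299, (K−S)⁺=0.0000, hold=3.2743 ⇒ V=3.2743 continue  boundary S*=54.7799
step 2: (k=2,j=0): S=43.4715, (K−S)⁺=50.3985, hold=48.7087 ⇒ V=50.3985 exercise | (k=2,j=1): S=69.0300, (K−S)⁺=24.8400, hold=27.5635 ⇒ V=27.5635 continue | (k=2,j=2): S=109.6153, (K−S)⁺=0.0000, hold=9.7997 ⇒ V=9.7997 continue  boundary S*=43.4715
step 1: (k=1,j=0): S=54.7799, (K−S)⁺=39.0901, hold=38.6887 ⇒ V=39.0901 exercise | (k=1,j=1): S=86.9870, (K−S)⁺=6.8830, hold=18.6638 ⇒ V=18.6638 continue  boundary S*=54.7799
step 0: (k=0,j=0): S=69.0300, (K−S)⁺=24.8400, hold=28.7234 ⇒ V=28.7234 continue  boundary S*=-

price = 28.7234
boundary = - 54.7799 43.4715 54.7799 43.4715 54.7799
tree:
28.7234
39.0901 18.6638
50.3985 27.5635 9.7997
59.3725 39.0901 16.2119 3.2743
66.4939 50.3985 25.8745 6.4338 0.0000
72.1453 59.3725 39.0901 12.6418 0.0000 0.0000
76.6300 66.4939 50.3985 24.8400 0.0000 0.0000 0.0000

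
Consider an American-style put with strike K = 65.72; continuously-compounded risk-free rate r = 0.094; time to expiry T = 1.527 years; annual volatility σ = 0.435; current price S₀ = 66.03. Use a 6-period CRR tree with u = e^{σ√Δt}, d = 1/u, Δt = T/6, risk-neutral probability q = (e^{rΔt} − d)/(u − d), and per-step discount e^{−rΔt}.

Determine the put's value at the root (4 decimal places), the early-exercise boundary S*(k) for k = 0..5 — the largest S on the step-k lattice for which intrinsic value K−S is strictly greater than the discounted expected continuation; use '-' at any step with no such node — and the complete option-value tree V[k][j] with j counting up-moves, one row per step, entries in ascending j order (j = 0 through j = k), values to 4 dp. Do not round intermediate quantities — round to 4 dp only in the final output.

price = 9.9037
boundary = - - 42.5726 34.1842 42.5726 53.0195
tree:
9.9037
15.4336 4.8551
23.1474 8.4694 1.4769
31.5358 14.3250 3.0258 0.0000
38.2714 23.1474 6.1991 0.0000 0.0000
43.6799 31.5358 12.7005 0.0000 0.0000 0.0000
48.0226 38.2714 23.1474 0.0000 0.0000 0.0000 0.0000

params: Δt=0.25450 u=1.24539 d=0.80296 q=0.50008 e^(-rΔt)=0.97636
t_6 payoffs: 48.0226 38.2714 23.1474 0.0000 0.0000 0.0000 0.0000
t_5: node(5,0) S=22.0401 payoff=43.6799 vs cont=42.1263 → 43.6799 [stop]  node(5,1) S=34.1842 payoff=31.5358 vs cont=29.9823 → 31.5358 [stop]  node(5,2) S=53.0195 payoff=12.7005 vs cont=11.2983 → 12.7005 [stop]  node(5,3) S=82.2331 payoff=0.0000 vs cont=0.0000 → 0.0000 [wait]  node(5,4) S=127.5432 payoff=0.0000 vs cont=0.0000 → 0.0000 [wait]  node(5,5) S=197.8191 payoff=0.0000 vs cont=0.0000 → 0.0000 [wait]  ⇒ S*(5)=53.0195
t_4: node(4,0) S=27.4486 payoff=38.2714 vs cont=36.7179 → 38.2714 [stop]  node(4,1) S=42.5726 payoff=23.1474 vs cont=21.5938 → 23.1474 [stop]  node(4,2) S=66.0300 payoff=0.0000 vs cont=6.1991 → 6.1991 [wait]  node(4,3) S=102.4123 payoff=0.0000 vs cont=0.0000 → 0.0000 [wait]  node(4,4) S=158.8411 payoff=0.0000 vs cont=0.0000 → 0.0000 [wait]  ⇒ S*(4)=42.5726
t_3: node(3,0) S=34.1842 payoff=31.5358 vs cont=29.9823 → 31.5358 [stop]  node(3,1) S=53.0195 payoff=12.7005 vs cont=14.3250 → 14.3250 [wait]  node(3,2) S=82.2331 payoff=0.0000 vs cont=3.0258 → 3.0258 [wait]  node(3,3) S=127.5432 payoff=0.0000 vs cont=0.0000 → 0.0000 [wait]  ⇒ S*(3)=34.1842
t_2: node(2,0) S=42.5726 payoff=23.1474 vs cont=22.3870 → 23.1474 [stop]  node(2,1) S=66.0300 payoff=0.0000 vs cont=8.4694 → 8.4694 [wait]  node(2,2) S=102.4123 payoff=0.0000 vs cont=1.4769 → 1.4769 [wait]  ⇒ S*(2)=42.5726
t_1: node(1,0) S=53.0195 payoff=12.7005 vs cont=15.4336 → 15.4336 [wait]  node(1,1) S=82.2331 payoff=0.0000 vs cont=4.8551 → 4.8551 [wait]  ⇒ S*(1)=-
t_0: node(0,0) S=66.0300 payoff=0.0000 vs cont=9.9037 → 9.9037 [wait]  ⇒ S*(0)=-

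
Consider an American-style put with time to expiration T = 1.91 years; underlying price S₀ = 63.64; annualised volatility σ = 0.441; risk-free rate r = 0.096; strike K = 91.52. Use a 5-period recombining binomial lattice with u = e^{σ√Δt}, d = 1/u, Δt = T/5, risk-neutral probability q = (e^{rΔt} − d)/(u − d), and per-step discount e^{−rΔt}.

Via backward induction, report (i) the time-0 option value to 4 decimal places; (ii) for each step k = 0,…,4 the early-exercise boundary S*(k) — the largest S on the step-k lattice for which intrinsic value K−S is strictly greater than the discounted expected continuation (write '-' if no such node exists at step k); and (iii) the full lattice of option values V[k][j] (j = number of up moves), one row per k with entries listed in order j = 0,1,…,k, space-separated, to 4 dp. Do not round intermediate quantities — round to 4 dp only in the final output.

Δt=0.38200  u=1.31333  d=0.76142  q=0.49996  discount=0.96399
step 5 (expiry): payoffs max(K−S,0) = 75.2322 63.4263 43.0630 7.9397 0.0000 0.0000
step 4: (k=4,j=0): S=21.3912, (K−S)⁺=70.1288, hold=66.8333 ⇒ V=70.1288 exercise | (k=4,j=1): S=36.8963, (K−S)⁺=54.6237, hold=51.3282 ⇒ V=54.6237 exercise | (k=4,j=2): S=63.6400, (K−S)⁺=27.8800, hold=24.5846 ⇒ V=27.8800 exercise | (k=4,j=3): S=109.7684, (K−S)⁺=0.0000, hold=3.8273 ⇒ V=3.8273 continue | (k=4,j=4): S=189.3321, (K−S)⁺=0.0000, hold=0.0000 ⇒ V=0.0000 continue  boundary S*=63.6400
step 3: (k=3,j=0): S=28.0937, (K−S)⁺=63.4263, hold=60.1308 ⇒ V=63.4263 exercise | (k=3,j=1): S=48.4570, (K−S)⁺=43.0630, hold=39.7676 ⇒ V=43.0630 exercise | (k=3,j=2): S=83.5803, (K−S)⁺=7.9397, hold=15.2838 ⇒ V=15.2838 continue | (k=3,j=3): S=144.1620, (K−S)⁺=0.0000, hold=1.8449 ⇒ V=1.8449 continue  boundary S*=48.4570
step 2: (k=2,j=0): S=36.8963, (K−S)⁺=54.6237, hold=51.3282 ⇒ V=54.6237 exercise | (k=2,j=1): S=63.6400, (K−S)⁺=27.8800, hold=28.1241 ⇒ V=28.1241 continue | (k=2,j=2): S=109.7684, (K−S)⁺=0.0000, hold=8.2565 ⇒ V=8.2565 continue  boundary S*=36.8963
step 1: (k=1,j=0): S=48.4570, (K−S)⁺=43.0630, hold=39.8852 ⇒ V=43.0630 exercise | (k=1,j=1): S=83.5803, (K−S)⁺=7.9397, hold=17.5361 ⇒ V=17.5361 continue  boundary S*=48.4570
step 0: (k=0,j=0): S=63.6400, (K−S)⁺=27.8800, hold=29.2096 ⇒ V=29.2096 continue  boundary S*=-

price = 29.2096
boundary = - 48.4570 36.8963 48.4570 63.6400
tree:
29.2096
43.0630 17.5361
54.6237 28.1241 8.2565
63.4263 43.0630 15.2838 1.8449
70.1288 54.6237 27.8800 3.8273 0.0000
75.2322 63.4263 43.0630 7.9397 0.0000 0.0000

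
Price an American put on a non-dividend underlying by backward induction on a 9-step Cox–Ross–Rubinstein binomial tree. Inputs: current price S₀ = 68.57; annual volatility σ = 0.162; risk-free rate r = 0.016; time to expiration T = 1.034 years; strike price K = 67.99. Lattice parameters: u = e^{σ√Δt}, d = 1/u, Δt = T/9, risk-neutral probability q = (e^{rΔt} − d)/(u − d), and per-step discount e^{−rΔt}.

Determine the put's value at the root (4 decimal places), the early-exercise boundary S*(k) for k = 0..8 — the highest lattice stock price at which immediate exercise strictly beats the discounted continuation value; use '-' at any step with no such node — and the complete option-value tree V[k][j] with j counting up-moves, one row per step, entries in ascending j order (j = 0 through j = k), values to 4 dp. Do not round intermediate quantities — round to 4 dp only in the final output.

params: Δt=0.11489 u=1.05645 d=0.94657 q=0.50302 e^(-rΔt)=0.99816
t_9 payoffs: 26.1580 21.3022 15.8828 9.8343 3.0837 0.0000 0.0000 0.0000 0.0000 0.0000
t_8: node(8,0) S=44.1933 payoff=23.7967 vs cont=23.6719 → 23.7967 [stop]  node(8,1) S=49.3231 payoff=18.6669 vs cont=18.5420 → 18.6669 [stop]  node(8,2) S=55.0485 payoff=12.9415 vs cont=12.8167 → 12.9415 [stop]  node(8,3) S=61.4384 payoff=6.5516 vs cont=6.4268 → 6.5516 [stop]  node(8,4) S=68.5700 payoff=0.0000 vs cont=1.5297 → 1.5297 [wait]  node(8,5) S=76.5295 payoff=0.0000 vs cont=0.0000 → 0.0000 [wait]  node(8,6) S=85.4128 payoff=0.0000 vs cont=0.0000 → 0.0000 [wait]  node(8,7) S=95.3274 payoff=0.0000 vs cont=0.0000 → 0.0000 [wait]  node(8,8) S=106.3928 payoff=0.0000 vs cont=0.0000 → 0.0000 [wait]  ⇒ S*(8)=61.4384
t_7: node(7,0) S=46.6878 payoff=21.3022 vs cont=21.1773 → 21.3022 [stop]  node(7,1) S=52.1072 payoff=15.8828 vs cont=15.7579 → 15.8828 [stop]  node(7,2) S=58.1557 payoff=9.8343 vs cont=9.7094 → 9.8343 [stop]  node(7,3) S=64.9063 payoff=3.0837 vs cont=4.0181 → 4.0181 [wait]  node(7,4) S=72.4405 payoff=0.0000 vs cont=0.7588 → 0.7588 [wait]  node(7,5) S=80.8492 payoff=0.0000 vs cont=0.0000 → 0.0000 [wait]  node(7,6) S=90.2340 payoff=0.0000 vs cont=0.0000 → 0.0000 [wait]  node(7,7) S=100.7082 payoff=0.0000 vs cont=0.0000 → 0.0000 [wait]  ⇒ S*(7)=58.1557
t_6: node(6,0) S=49.3231 payoff=18.6669 vs cont=18.5420 → 18.6669 [stop]  node(6,1) S=55.0485 payoff=12.9415 vs cont=12.8167 → 12.9415 [stop]  node(6,2) S=61.4384 payoff=6.5516 vs cont=6.8959 → 6.8959 [wait]  node(6,3) S=68.5700 payoff=0.0000 vs cont=2.3743 → 2.3743 [wait]  node(6,4) S=76.5295 payoff=0.0000 vs cont=0.3764 → 0.3764 [wait]  node(6,5) S=85.4128 payoff=0.0000 vs cont=0.0000 → 0.0000 [wait]  node(6,6) S=95.3274 payoff=0.0000 vs cont=0.0000 → 0.0000 [wait]  ⇒ S*(6)=55.0485
t_5: node(5,0) S=52.1072 payoff=15.8828 vs cont=15.7579 → 15.8828 [stop]  node(5,1) S=58.1557 payoff=9.8343 vs cont=9.8823 → 9.8823 [wait]  node(5,2) S=64.9063 payoff=3.0837 vs cont=4.6130 → 4.6130 [wait]  node(5,3) S=72.4405 payoff=0.0000 vs cont=1.3668 → 1.3668 [wait]  node(5,4) S=80.8492 payoff=0.0000 vs cont=0.1867 → 0.1867 [wait]  node(5,5) S=90.2340 payoff=0.0000 vs cont=0.0000 → 0.0000 [wait]  ⇒ S*(5)=52.1072
t_4: node(4,0) S=55.0485 payoff=12.9415 vs cont=12.8408 → 12.9415 [stop]  node(4,1) S=61.4384 payoff=6.5516 vs cont=7.2184 → 7.2184 [wait]  node(4,2) S=68.5700 payoff=0.0000 vs cont=2.9746 → 2.9746 [wait]  node(4,3) S=76.5295 payoff=0.0000 vs cont=0.7718 → 0.7718 [wait]  node(4,4) S=85.4128 payoff=0.0000 vs cont=0.0926 → 0.0926 [wait]  ⇒ S*(4)=55.0485
t_3: node(3,0) S=58.1557 payoff=9.8343 vs cont=10.0442 → 10.0442 [wait]  node(3,1) S=64.9063 payoff=3.0837 vs cont=5.0743 → 5.0743 [wait]  node(3,2) S=72.4405 payoff=0.0000 vs cont=1.8631 → 1.8631 [wait]  node(3,3) S=80.8492 payoff=0.0000 vs cont=0.4294 → 0.4294 [wait]  ⇒ S*(3)=-
t_2: node(2,0) S=61.4384 payoff=6.5516 vs cont=7.5304 → 7.5304 [wait]  node(2,1) S=68.5700 payoff=0.0000 vs cont=3.4527 → 3.4527 [wait]  node(2,2) S=76.5295 payoff=0.0000 vs cont=1.1398 → 1.1398 [wait]  ⇒ S*(2)=-
t_1: node(1,0) S=64.9063 payoff=3.0837 vs cont=5.4692 → 5.4692 [wait]  node(1,1) S=72.4405 payoff=0.0000 vs cont=2.2850 → 2.2850 [wait]  ⇒ S*(1)=-
t_0: node(0,0) S=68.5700 payoff=0.0000 vs cont=3.8604 → 3.8604 [wait]  ⇒ S*(0)=-

price = 3.8604
boundary = - - - - 55.0485 52.1072 55.0485 58.1557 61.4384
tree:
3.8604
5.4692 2.2850
7.5304 3.4527 1.1398
10.0442 5.0743 1.8631 0.4294
12.9415 7.2184 2.9746 0.7718 0.0926
15.8828 9.8823 4.6130 1.3668 0.1867 0.0000
18.6669 12.9415 6.8959 2.3743 0.3764 0.0000 0.0000
21.3022 15.8828 9.8343 4.0181 0.7588 0.0000 0.0000 0.0000
23.7967 18.6669 12.9415 6.5516 1.5297 0.0000 0.0000 0.0000 0.0000
26.1580 21.3022 15.8828 9.8343 3.0837 0.0000 0.0000 0.0000 0.0000 0.0000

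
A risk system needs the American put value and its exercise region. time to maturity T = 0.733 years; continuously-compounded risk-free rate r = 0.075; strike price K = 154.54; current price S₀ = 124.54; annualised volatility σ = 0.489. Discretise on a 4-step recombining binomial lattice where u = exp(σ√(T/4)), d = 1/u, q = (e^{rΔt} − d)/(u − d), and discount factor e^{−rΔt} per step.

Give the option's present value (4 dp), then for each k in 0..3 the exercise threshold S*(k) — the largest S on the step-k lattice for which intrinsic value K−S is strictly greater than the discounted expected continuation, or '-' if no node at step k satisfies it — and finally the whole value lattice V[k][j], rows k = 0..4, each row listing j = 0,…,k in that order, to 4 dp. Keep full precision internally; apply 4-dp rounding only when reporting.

price = 37.6745
boundary = - - 81.9384 101.0179
tree:
37.6745
53.6419 21.5077
72.6016 34.7019 7.8717
88.0775 53.5221 15.3672 0.0000
100.6304 72.6016 30.0000 0.0000 0.0000

Δt=0.18325, u=1.23285, d=0.81113, q=0.48067, disc=e^(-rΔt)=0.98635
k=4 terminal: V=max(K-S,0) → 100.6304 72.6016 30.0000 0.0000 0.0000
k=3: j=0 S=66.4625 intr=88.0775 cont=85.9681 V=88.0775[EX]; j=1 S=101.0179 intr=53.5221 cont=51.4127 V=53.5221[EX]; j=2 S=153.5393 intr=1.0007 cont=15.3672 V=15.3672[hold]; j=3 S=233.3679 intr=0.0000 cont=0.0000 V=0.0000[hold]  S*(3)=101.0179
k=2: j=0 S=81.9384 intr=72.6016 cont=70.4922 V=72.6016[EX]; j=1 S=124.5400 intr=30.0000 cont=34.7019 V=34.7019[hold]; j=2 S=189.2912 intr=0.0000 cont=7.8717 V=7.8717[hold]  S*(2)=81.9384
k=1: j=0 S=101.0179 intr=53.5221 cont=53.6419 V=53.6419[hold]; j=1 S=153.5393 intr=1.0007 cont=21.5077 V=21.5077[hold]  S*(1)=-
k=0: j=0 S=124.5400 intr=30.0000 cont=37.6745 V=37.6745[hold]  S*(0)=-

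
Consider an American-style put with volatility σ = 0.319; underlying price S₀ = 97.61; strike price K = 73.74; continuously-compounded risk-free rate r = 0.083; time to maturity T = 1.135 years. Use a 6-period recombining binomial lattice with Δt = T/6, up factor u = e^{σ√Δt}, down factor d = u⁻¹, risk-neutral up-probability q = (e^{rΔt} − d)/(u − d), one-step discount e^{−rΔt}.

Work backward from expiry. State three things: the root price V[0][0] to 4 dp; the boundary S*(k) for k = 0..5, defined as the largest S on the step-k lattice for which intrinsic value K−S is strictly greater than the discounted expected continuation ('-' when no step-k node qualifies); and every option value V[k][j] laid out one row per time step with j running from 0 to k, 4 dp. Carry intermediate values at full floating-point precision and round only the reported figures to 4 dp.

price = 1.8087
boundary = - - - - 56.0366 64.3765
tree:
1.8087
3.3446 0.4582
6.0461 0.9743 0.0000
10.5907 2.0714 0.0000 0.0000
17.7034 4.4040 0.0000 0.0000 0.0000
24.9629 9.3635 0.0000 0.0000 0.0000 0.0000
31.2819 17.7034 0.0000 0.0000 0.0000 0.0000 0.0000

params: Δt=0.18917 u=1.14883 d=0.87045 q=0.52222 e^(-rΔt)=0.98442
t_6 payoffs: 31.2819 17.7034 0.0000 0.0000 0.0000 0.0000 0.0000
t_5: node(5,0) S=48.7771 payoff=24.9629 vs cont=23.8141 → 24.9629 [stop]  node(5,1) S=64.3765 payoff=9.3635 vs cont=8.3266 → 9.3635 [stop]  node(5,2) S=84.9647 payoff=0.0000 vs cont=0.0000 → 0.0000 [wait]  node(5,3) S=112.1372 payoff=0.0000 vs cont=0.0000 → 0.0000 [wait]  node(5,4) S=147.9998 payoff=0.0000 vs cont=0.0000 → 0.0000 [wait]  node(5,5) S=195.3315 payoff=0.0000 vs cont=0.0000 → 0.0000 [wait]  ⇒ S*(5)=64.3765
t_4: node(4,0) S=56.0366 payoff=17.7034 vs cont=16.5546 → 17.7034 [stop]  node(4,1) S=73.9577 payoff=0.0000 vs cont=4.4040 → 4.4040 [wait]  node(4,2) S=97.6100 payoff=0.0000 vs cont=0.0000 → 0.0000 [wait]  node(4,3) S=128.8266 payoff=0.0000 vs cont=0.0000 → 0.0000 [wait]  node(4,4) S=170.0265 payoff=0.0000 vs cont=0.0000 → 0.0000 [wait]  ⇒ S*(4)=56.0366
t_3: node(3,0) S=64.3765 payoff=9.3635 vs cont=10.5907 → 10.5907 [wait]  node(3,1) S=84.9647 payoff=0.0000 vs cont=2.0714 → 2.0714 [wait]  node(3,2) S=112.1372 payoff=0.0000 vs cont=0.0000 → 0.0000 [wait]  node(3,3) S=147.9998 payoff=0.0000 vs cont=0.0000 → 0.0000 [wait]  ⇒ S*(3)=-
t_2: node(2,0) S=73.9577 payoff=0.0000 vs cont=6.0461 → 6.0461 [wait]  node(2,1) S=97.6100 payoff=0.0000 vs cont=0.9743 → 0.9743 [wait]  node(2,2) S=128.8266 payoff=0.0000 vs cont=0.0000 → 0.0000 [wait]  ⇒ S*(2)=-
t_1: node(1,0) S=84.9647 payoff=0.0000 vs cont=3.3446 → 3.3446 [wait]  node(1,1) S=112.1372 payoff=0.0000 vs cont=0.4582 → 0.4582 [wait]  ⇒ S*(1)=-
t_0: node(0,0) S=97.6100 payoff=0.0000 vs cont=1.8087 → 1.8087 [wait]  ⇒ S*(0)=-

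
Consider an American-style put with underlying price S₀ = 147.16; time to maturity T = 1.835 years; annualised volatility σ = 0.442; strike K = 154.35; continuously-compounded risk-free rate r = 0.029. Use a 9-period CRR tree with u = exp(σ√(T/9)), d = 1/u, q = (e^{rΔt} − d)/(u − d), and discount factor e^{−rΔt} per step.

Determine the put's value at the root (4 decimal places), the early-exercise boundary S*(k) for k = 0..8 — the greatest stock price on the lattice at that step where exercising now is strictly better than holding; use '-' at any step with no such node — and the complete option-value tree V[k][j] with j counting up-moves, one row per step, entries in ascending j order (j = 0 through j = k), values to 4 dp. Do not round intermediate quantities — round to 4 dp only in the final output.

price = 35.8833
boundary = - - - - 66.2342 80.8647 66.2342 80.8647 98.7270
tree:
35.8833
46.9837 23.5710
59.7981 32.8411 13.2072
73.7886 44.4658 19.8867 5.6914
88.1158 58.2476 29.1783 9.4513 1.4385
100.0993 73.4853 41.4608 15.4204 2.7050 0.0000
109.9147 88.1158 56.5991 24.5744 5.0863 0.0000 0.0000
117.9542 100.0993 73.4853 37.8948 9.5639 0.0000 0.0000 0.0000
124.5391 109.9147 88.1158 55.6230 17.9835 0.0000 0.0000 0.0000 0.0000
129.9327 117.9542 100.0993 73.4853 33.8151 0.0000 0.0000 0.0000 0.0000 0.0000

Δt=0.20389, u=1.22089, d=0.81907, q=0.46503, disc=e^(-rΔt)=0.99410
k=9 terminal: V=max(K-S,0) → 129.9327 117.9542 100.0993 73.4853 33.8151 0.0000 0.0000 0.0000 0.0000 0.0000
k=8: j=0 S=29.8109 intr=124.5391 cont=123.6292 V=124.5391[EX]; j=1 S=44.4353 intr=109.9147 cont=109.0047 V=109.9147[EX]; j=2 S=66.2342 intr=88.1158 cont=87.2059 V=88.1158[EX]; j=3 S=98.7270 intr=55.6230 cont=54.7130 V=55.6230[EX]; j=4 S=147.1600 intr=7.1900 cont=17.9835 V=17.9835[hold]; j=5 S=219.3530 intr=0.0000 cont=0.0000 V=0.0000[hold]; j=6 S=326.9621 intr=0.0000 cont=0.0000 V=0.0000[hold]; j=7 S=487.3614 intr=0.0000 cont=0.0000 V=0.0000[hold]; j=8 S=726.4487 intr=0.0000 cont=0.0000 V=0.0000[hold]  S*(8)=98.7270
k=7: j=0 S=36.3958 intr=117.9542 cont=117.0442 V=117.9542[EX]; j=1 S=54.2507 intr=100.0993 cont=99.1894 V=100.0993[EX]; j=2 S=80.8647 intr=73.4853 cont=72.5753 V=73.4853[EX]; j=3 S=120.5349 intr=33.8151 cont=37.8948 V=37.8948[hold]; j=4 S=179.6663 intr=0.0000 cont=9.5639 V=9.5639[hold]; j=5 S=267.8061 intr=0.0000 cont=0.0000 V=0.0000[hold]; j=6 S=399.1851 intr=0.0000 cont=0.0000 V=0.0000[hold]; j=7 S=595.0152 intr=0.0000 cont=0.0000 V=0.0000[hold]  S*(7)=80.8647
k=6: j=0 S=44.4353 intr=109.9147 cont=109.0047 V=109.9147[EX]; j=1 S=66.2342 intr=88.1158 cont=87.2059 V=88.1158[EX]; j=2 S=98.7270 intr=55.6230 cont=56.5991 V=56.5991[hold]; j=3 S=147.1600 intr=7.1900 cont=24.5744 V=24.5744[hold]; j=4 S=219.3530 intr=0.0000 cont=5.0863 V=5.0863[hold]; j=5 S=326.9621 intr=0.0000 cont=0.0000 V=0.0000[hold]; j=6 S=487.3614 intr=0.0000 cont=0.0000 V=0.0000[hold]  S*(6)=66.2342
k=5: j=0 S=54.2507 intr=100.0993 cont=99.1894 V=100.0993[EX]; j=1 S=80.8647 intr=73.4853 cont=73.0266 V=73.4853[EX]; j=2 S=120.5349 intr=33.8151 cont=41.4608 V=41.4608[hold]; j=3 S=179.6663 intr=0.0000 cont=15.4204 V=15.4204[hold]; j=4 S=267.8061 intr=0.0000 cont=2.7050 V=2.7050[hold]; j=5 S=399.1851 intr=0.0000 cont=0.0000 V=0.0000[hold]  S*(5)=80.8647
k=4: j=0 S=66.2342 intr=88.1158 cont=87.2059 V=88.1158[EX]; j=1 S=98.7270 intr=55.6230 cont=58.2476 V=58.2476[hold]; j=2 S=147.1600 intr=7.1900 cont=29.1783 V=29.1783[hold]; j=3 S=219.3530 intr=0.0000 cont=9.4513 V=9.4513[hold]; j=4 S=326.9621 intr=0.0000 cont=1.4385 V=1.4385[hold]  S*(4)=66.2342
k=3: j=0 S=80.8647 intr=73.4853 cont=73.7886 V=73.7886[hold]; j=1 S=120.5349 intr=33.8151 cont=44.4658 V=44.4658[hold]; j=2 S=179.6663 intr=0.0000 cont=19.8867 V=19.8867[hold]; j=3 S=267.8061 intr=0.0000 cont=5.6914 V=5.6914[hold]  S*(3)=-
k=2: j=0 S=98.7270 intr=55.6230 cont=59.7981 V=59.7981[hold]; j=1 S=147.1600 intr=7.1900 cont=32.8411 V=32.8411[hold]; j=2 S=219.3530 intr=0.0000 cont=13.2072 V=13.2072[hold]  S*(2)=-
k=1: j=0 S=120.5349 intr=33.8151 cont=46.9837 V=46.9837[hold]; j=1 S=179.6663 intr=0.0000 cont=23.5710 V=23.5710[hold]  S*(1)=-
k=0: j=0 S=147.1600 intr=7.1900 cont=35.8833 V=35.8833[hold]  S*(0)=-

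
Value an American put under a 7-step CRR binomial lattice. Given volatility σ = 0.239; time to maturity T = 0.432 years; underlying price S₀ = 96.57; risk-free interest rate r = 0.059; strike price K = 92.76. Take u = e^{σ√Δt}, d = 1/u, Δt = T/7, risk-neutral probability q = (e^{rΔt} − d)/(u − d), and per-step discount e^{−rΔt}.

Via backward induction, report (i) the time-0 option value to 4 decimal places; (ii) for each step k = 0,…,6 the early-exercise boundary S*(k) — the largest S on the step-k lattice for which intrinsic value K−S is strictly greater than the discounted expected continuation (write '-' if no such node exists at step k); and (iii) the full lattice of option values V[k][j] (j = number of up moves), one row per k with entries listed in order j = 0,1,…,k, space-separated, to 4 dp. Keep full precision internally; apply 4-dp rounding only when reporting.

Δt=0.06171  u=1.06117  d=0.94235  q=0.51586  discount=0.99637
step 7 (expiry): payoffs max(K−S,0) = 29.0300 20.9946 11.9461 1.7568 0.0000 0.0000 0.0000 0.0000
step 6: (k=6,j=0): S=67.6284, (K−S)⁺=25.1316, hold=24.7944 ⇒ V=25.1316 exercise | (k=6,j=1): S=76.1553, (K−S)⁺=16.6047, hold=16.2675 ⇒ V=16.6047 exercise | (k=6,j=2): S=85.7573, (K−S)⁺=7.0027, hold=6.6655 ⇒ V=7.0027 exercise | (k=6,j=3): S=96.5700, (K−S)⁺=0.0000, hold=0.8474 ⇒ V=0.8474 continue | (k=6,j=4): S=108.7460, (K−S)⁺=0.0000, hold=0.0000 ⇒ V=0.0000 continue | (k=6,j=5): S=122.4571, (K−S)⁺=0.0000, hold=0.0000 ⇒ V=0.0000 continue | (k=6,j=6): S=137.8971, (K−S)⁺=0.0000, hold=0.0000 ⇒ V=0.0000 continue  boundary S*=85.7573
step 5: (k=5,j=0): S=71.7654, (K−S)⁺=20.9946, hold=20.6575 ⇒ V=20.9946 exercise | (k=5,j=1): S=80.8139, (K−S)⁺=11.9461, hold=11.6090 ⇒ V=11.9461 exercise | (k=5,j=2): S=91.0032, (K−S)⁺=1.7568, hold=3.8135 ⇒ V=3.8135 continue | (k=5,j=3): S=102.4773, (K−S)⁺=0.0000, hold=0.4088 ⇒ V=0.4088 continue | (k=5,j=4): S=115.3981, (K−S)⁺=0.0000, hold=0.0000 ⇒ V=0.0000 continue | (k=5,j=5): S=129.9480, (K−S)⁺=0.0000, hold=0.0000 ⇒ V=0.0000 continue  boundary S*=80.8139
step 4: (k=4,j=0): S=76.1553, (K−S)⁺=16.6047, hold=16.2675 ⇒ V=16.6047 exercise | (k=4,j=1): S=85.7573, (K−S)⁺=7.0027, hold=7.7227 ⇒ V=7.7227 continue | (k=4,j=2): S=96.5700, (K−S)⁺=0.0000, hold=2.0497 ⇒ V=2.0497 continue | (k=4,j=3): S=108.7460, (K−S)⁺=0.0000, hold=0.1972 ⇒ V=0.1972 continue | (k=4,j=4): S=122.4571, (K−S)⁺=0.0000, hold=0.0000 ⇒ V=0.0000 continue  boundary S*=76.1553
step 3: (k=3,j=0): S=80.8139, (K−S)⁺=11.9461, hold=11.9791 ⇒ V=11.9791 continue | (k=3,j=1): S=91.0032, (K−S)⁺=1.7568, hold=4.7787 ⇒ V=4.7787 continue | (k=3,j=2): S=102.4773, (K−S)⁺=0.0000, hold=1.0901 ⇒ V=1.0901 continue | (k=3,j=3): S=115.3981, (K−S)⁺=0.0000, hold=0.0951 ⇒ V=0.0951 continue  boundary S*=-
step 2: (k=2,j=0): S=85.7573, (K−S)⁺=7.0027, hold=8.2347 ⇒ V=8.2347 continue | (k=2,j=1): S=96.5700, (K−S)⁺=0.0000, hold=2.8654 ⇒ V=2.8654 continue | (k=2,j=2): S=108.7460, (K−S)⁺=0.0000, hold=0.5747 ⇒ V=0.5747 continue  boundary S*=-
step 1: (k=1,j=0): S=91.0032, (K−S)⁺=1.7568, hold=5.4450 ⇒ V=5.4450 continue | (k=1,j=1): S=102.4773, (K−S)⁺=0.0000, hold=1.6776 ⇒ V=1.6776 continue  boundary S*=-
step 0: (k=0,j=0): S=96.5700, (K−S)⁺=0.0000, hold=3.4888 ⇒ V=3.4888 continue  boundary S*=-

price = 3.4888
boundary = - - - - 76.1553 80.8139 85.7573
tree:
3.4888
5.4450 1.6776
8.2347 2.8654 0.5747
11.9791 4.7787 1.0901 0.0951
16.6047 7.7227 2.0497 0.1972 0.0000
20.9946 11.9461 3.8135 0.4088 0.0000 0.0000
25.1316 16.6047 7.0027 0.8474 0.0000 0.0000 0.0000
29.0300 20.9946 11.9461 1.7568 0.0000 0.0000 0.0000 0.0000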